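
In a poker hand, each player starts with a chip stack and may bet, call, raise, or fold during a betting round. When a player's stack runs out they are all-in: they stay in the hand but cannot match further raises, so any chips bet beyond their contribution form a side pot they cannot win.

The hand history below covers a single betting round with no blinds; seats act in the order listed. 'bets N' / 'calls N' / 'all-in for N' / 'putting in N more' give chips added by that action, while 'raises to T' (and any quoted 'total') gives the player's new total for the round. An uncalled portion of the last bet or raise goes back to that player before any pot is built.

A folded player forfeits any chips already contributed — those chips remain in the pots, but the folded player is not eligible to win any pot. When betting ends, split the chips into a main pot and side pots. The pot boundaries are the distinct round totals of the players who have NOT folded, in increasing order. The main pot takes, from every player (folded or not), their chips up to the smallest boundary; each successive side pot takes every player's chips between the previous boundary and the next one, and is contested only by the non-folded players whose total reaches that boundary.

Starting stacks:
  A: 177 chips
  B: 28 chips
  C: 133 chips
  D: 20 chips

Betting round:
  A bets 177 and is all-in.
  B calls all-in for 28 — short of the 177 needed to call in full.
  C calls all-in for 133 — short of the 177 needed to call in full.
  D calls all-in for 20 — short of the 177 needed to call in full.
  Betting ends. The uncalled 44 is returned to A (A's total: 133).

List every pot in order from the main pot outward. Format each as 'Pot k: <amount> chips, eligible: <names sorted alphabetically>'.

Contributions (after 44 returned to A): A=133, B=28, C=133, D=20
Pot levels (distinct totals of non-folded players): 20, 28, 133
Layer 1-20: 20 each from A, B, C, D = 20*4 = 80 chips; eligible A, B, C, D
Layer 21-28: 8 each from A, B, C = 8*3 = 24 chips; eligible A, B, C
Layer 29-133: 105 each from A, C = 105*2 = 210 chips; eligible A, C

Pot 1: 80 chips, eligible: A, B, C, D
Pot 2: 24 chips, eligible: A, B, C
Pot 3: 210 chips, eligible: A, C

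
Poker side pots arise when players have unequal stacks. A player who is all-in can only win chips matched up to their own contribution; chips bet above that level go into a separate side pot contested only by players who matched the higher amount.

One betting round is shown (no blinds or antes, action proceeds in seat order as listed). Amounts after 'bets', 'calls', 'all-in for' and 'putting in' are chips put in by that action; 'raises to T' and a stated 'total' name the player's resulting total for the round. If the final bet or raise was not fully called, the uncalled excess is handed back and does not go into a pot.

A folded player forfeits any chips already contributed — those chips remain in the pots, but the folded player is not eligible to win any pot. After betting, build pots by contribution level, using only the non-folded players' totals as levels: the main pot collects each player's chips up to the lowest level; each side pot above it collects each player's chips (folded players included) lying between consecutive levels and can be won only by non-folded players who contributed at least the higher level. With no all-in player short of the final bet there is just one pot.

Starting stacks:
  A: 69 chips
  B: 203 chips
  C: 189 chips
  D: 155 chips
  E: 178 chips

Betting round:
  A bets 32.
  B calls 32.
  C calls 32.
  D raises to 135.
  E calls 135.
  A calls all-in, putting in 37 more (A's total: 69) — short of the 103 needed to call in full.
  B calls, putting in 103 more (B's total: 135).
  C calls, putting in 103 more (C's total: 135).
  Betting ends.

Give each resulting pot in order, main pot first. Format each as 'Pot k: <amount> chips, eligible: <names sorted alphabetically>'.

Contributions: A=69, B=135, C=135, D=135, E=135
Pot levels (distinct totals of non-folded players): 69, 135
Layer 1-69: 69 each from A, B, C, D, E = 69*5 = 345 chips; eligible A, B, C, D, E
Layer 70-135: 66 each from B, C, D, E = 66*4 = 264 chips; eligible B, C, D, E

Pot 1: 345 chips, eligible: A, B, C, D, E
Pot 2: 264 chips, eligible: B, C, D, E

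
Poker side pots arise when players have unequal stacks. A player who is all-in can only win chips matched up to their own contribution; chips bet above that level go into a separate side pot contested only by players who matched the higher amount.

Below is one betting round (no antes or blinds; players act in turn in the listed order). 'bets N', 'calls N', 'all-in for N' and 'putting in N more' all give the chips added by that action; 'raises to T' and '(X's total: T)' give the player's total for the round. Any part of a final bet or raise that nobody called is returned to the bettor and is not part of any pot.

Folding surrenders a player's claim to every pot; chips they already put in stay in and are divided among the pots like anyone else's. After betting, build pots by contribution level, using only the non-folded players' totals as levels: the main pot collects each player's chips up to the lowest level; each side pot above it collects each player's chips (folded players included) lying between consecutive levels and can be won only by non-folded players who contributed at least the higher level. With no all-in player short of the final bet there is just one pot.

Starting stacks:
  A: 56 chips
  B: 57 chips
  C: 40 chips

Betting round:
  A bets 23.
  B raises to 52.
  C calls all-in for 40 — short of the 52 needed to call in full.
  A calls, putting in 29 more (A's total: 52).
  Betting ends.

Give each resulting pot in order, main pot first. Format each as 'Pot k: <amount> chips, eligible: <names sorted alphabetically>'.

Contributions: A=52, B=52, C=40
Pot levels (distinct totals of non-folded players): 40, 52
Layer 1-40: 40 each from A, B, C = 40*3 = 120 chips; eligible A, B, C
Layer 41-52: 12 each from A, B = 12*2 = 24 chips; eligible A, B

Pot 1: 120 chips, eligible: A, B, C
Pot 2: 24 chips, eligible: A, B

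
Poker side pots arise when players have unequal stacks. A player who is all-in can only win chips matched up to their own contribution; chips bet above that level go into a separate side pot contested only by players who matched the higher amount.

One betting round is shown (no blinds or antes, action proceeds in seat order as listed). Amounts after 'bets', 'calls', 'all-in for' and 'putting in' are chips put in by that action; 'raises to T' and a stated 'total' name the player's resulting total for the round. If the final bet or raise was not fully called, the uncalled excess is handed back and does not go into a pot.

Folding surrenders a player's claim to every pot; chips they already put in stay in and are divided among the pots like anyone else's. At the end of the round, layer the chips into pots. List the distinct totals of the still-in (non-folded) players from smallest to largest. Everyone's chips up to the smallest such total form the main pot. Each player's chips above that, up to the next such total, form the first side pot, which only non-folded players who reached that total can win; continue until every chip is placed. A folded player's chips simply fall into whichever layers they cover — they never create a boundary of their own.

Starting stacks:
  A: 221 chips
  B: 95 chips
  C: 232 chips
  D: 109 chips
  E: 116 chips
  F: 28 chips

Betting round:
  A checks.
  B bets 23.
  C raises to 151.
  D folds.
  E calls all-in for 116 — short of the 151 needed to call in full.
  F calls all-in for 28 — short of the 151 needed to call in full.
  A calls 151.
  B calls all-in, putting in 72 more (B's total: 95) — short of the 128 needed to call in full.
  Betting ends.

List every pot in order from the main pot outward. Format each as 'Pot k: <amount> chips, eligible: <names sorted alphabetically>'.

Contributions: A=151, B=95, C=151, E=116, F=28
Folded: D
Pot levels (distinct totals of non-folded players): 28, 95, 116, 151
Layer 1-28: 28 each from A, B, C, E, F = 28*5 = 140 chips; eligible A, B, C, E, F
Layer 29-95: 67 each from A, B, C, E = 67*4 = 268 chips; eligible A, B, C, E
Layer 96-116: 21 each from A, C, E = 21*3 = 63 chips; eligible A, C, E
Layer 117-151: 35 each from A, C = 35*2 = 70 chips; eligible A, C

Pot 1: 140 chips, eligible: A, B, C, E, F
Pot 2: 268 chips, eligible: A, B, C, E
Pot 3: 63 chips, eligible: A, C, E
Pot 4: 70 chips, eligible: A, C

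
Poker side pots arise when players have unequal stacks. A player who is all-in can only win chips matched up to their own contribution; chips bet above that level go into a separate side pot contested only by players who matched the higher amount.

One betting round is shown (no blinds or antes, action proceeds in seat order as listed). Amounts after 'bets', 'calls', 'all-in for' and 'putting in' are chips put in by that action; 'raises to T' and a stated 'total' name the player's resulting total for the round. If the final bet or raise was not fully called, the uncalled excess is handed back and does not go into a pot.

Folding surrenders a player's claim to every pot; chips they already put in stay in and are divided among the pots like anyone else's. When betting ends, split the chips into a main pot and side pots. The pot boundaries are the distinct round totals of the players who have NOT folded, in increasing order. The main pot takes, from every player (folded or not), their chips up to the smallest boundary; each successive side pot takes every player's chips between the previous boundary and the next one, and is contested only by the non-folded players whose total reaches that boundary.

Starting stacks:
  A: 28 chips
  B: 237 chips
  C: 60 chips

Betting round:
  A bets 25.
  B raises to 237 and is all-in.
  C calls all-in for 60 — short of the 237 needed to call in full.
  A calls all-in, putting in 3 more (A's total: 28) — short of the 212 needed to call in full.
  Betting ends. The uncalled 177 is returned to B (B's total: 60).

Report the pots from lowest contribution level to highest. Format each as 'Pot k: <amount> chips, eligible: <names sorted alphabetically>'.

Pot 1: 84 chips, eligible: A, B, C
Pot 2: 64 chips, eligible: B, C

Derivation:
Contributions (after 177 returned to B): A=28, B=60, C=60
Pot levels (distinct totals of non-folded players): 28, 60
Layer 1-28: 28 each from A, B, C = 28*3 = 84 chips; eligible A, B, C
Layer 29-60: 32 each from B, C = 32*2 = 64 chips; eligible B, C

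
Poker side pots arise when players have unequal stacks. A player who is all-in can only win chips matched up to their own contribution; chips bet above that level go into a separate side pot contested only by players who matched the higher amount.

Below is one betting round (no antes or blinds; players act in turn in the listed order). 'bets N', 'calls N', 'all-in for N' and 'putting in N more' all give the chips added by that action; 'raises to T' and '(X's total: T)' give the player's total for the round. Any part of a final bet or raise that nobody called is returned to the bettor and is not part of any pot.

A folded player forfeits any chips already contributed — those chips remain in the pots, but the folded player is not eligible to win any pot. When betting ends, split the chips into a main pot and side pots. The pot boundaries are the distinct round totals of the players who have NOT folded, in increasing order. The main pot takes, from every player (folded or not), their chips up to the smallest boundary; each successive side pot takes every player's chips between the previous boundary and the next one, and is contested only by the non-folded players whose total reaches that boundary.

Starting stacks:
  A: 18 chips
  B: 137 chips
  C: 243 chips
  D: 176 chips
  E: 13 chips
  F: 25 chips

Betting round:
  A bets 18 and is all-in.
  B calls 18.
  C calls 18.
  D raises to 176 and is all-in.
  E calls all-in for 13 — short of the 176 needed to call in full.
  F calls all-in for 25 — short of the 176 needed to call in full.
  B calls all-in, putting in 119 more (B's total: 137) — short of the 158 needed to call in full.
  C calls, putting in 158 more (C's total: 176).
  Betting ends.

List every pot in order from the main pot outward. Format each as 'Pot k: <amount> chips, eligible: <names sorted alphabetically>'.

Contributions: A=18, B=137, C=176, D=176, E=13, F=25
Pot levels (distinct totals of non-folded players): 13, 18, 25, 137, 176
Layer 1-13: 13 each from A, B, C, D, E, F = 13*6 = 78 chips; eligible A, B, C, D, E, F
Layer 14-18: 5 each from A, B, C, D, F = 5*5 = 25 chips; eligible A, B, C, D, F
Layer 19-25: 7 each from B, C, D, F = 7*4 = 28 chips; eligible B, C, D, F
Layer 26-137: 112 each from B, C, D = 112*3 = 336 chips; eligible B, C, D
Layer 138-176: 39 each from C, D = 39*2 = 78 chips; eligible C, D

Pot 1: 78 chips, eligible: A, B, C, D, E, F
Pot 2: 25 chips, eligible: A, B, C, D, F
Pot 3: 28 chips, eligible: B, C, D, F
Pot 4: 336 chips, eligible: B, C, D
Pot 5: 78 chips, eligible: C, D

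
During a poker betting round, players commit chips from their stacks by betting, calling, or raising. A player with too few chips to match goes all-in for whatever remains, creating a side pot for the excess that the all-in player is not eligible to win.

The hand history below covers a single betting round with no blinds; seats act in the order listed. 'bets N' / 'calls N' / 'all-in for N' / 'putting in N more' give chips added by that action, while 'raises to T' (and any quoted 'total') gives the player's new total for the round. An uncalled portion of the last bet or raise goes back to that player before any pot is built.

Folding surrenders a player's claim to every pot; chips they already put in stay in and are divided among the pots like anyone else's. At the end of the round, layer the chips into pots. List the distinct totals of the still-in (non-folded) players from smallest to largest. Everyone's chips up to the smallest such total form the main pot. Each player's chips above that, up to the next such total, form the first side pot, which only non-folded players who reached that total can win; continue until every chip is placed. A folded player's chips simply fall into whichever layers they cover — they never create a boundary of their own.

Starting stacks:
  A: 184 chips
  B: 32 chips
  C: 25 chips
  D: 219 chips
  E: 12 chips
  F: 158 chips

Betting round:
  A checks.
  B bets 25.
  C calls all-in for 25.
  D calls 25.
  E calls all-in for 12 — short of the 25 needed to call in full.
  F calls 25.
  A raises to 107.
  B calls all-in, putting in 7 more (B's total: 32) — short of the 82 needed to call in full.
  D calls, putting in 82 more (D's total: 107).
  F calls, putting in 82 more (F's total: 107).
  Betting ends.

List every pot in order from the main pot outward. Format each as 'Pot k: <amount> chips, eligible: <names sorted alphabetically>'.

Contributions: A=107, B=32, C=25, D=107, E=12, F=107
Pot levels (distinct totals of non-folded players): 12, 25, 32, 107
Layer 1-12: 12 each from A, B, C, D, E, F = 12*6 = 72 chips; eligible A, B, C, D, E, F
Layer 13-25: 13 each from A, B, C, D, F = 13*5 = 65 chips; eligible A, B, C, D, F
Layer 26-32: 7 each from A, B, D, F = 7*4 = 28 chips; eligible A, B, D, F
Layer 33-107: 75 each from A, D, F = 75*3 = 225 chips; eligible A, D, F

Pot 1: 72 chips, eligible: A, B, C, D, E, F
Pot 2: 65 chips, eligible: A, B, C, D, F
Pot 3: 28 chips, eligible: A, B, D, F
Pot 4: 225 chips, eligible: A, D, F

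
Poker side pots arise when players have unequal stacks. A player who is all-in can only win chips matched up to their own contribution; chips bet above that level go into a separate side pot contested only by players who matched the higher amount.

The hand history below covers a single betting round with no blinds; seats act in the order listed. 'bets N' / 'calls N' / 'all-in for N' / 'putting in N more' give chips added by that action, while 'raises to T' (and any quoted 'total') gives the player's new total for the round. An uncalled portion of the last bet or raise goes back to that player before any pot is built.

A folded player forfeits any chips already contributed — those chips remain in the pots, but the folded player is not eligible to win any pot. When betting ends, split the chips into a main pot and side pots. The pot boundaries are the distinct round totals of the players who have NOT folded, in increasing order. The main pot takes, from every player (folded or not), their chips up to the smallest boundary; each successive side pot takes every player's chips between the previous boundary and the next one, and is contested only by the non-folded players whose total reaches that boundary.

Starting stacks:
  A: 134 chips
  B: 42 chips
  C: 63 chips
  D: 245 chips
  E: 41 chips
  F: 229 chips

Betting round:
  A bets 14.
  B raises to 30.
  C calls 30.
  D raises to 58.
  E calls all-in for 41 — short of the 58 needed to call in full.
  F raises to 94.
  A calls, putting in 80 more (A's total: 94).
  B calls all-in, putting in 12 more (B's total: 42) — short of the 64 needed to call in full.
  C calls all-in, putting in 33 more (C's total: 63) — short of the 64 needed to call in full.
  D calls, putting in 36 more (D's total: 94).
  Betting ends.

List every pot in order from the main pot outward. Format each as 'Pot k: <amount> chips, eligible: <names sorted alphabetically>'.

Pot 1: 246 chips, eligible: A, B, C, D, E, F
Pot 2: 5 chips, eligible: A, B, C, D, F
Pot 3: 84 chips, eligible: A, C, D, F
Pot 4: 93 chips, eligible: A, D, F

Derivation:
Contributions: A=94, B=42, C=63, D=94, E=41, F=94
Pot levels (distinct totals of non-folded players): 41, 42, 63, 94
Layer 1-41: 41 each from A, B, C, D, E, F = 41*6 = 246 chips; eligible A, B, C, D, E, F
Layer 42-42: 1 each from A, B, C, D, F = 1*5 = 5 chips; eligible A, B, C, D, F
Layer 43-63: 21 each from A, C, D, F = 21*4 = 84 chips; eligible A, C, D, F
Layer 64-94: 31 each from A, D, F = 31*3 = 93 chips; eligible A, D, F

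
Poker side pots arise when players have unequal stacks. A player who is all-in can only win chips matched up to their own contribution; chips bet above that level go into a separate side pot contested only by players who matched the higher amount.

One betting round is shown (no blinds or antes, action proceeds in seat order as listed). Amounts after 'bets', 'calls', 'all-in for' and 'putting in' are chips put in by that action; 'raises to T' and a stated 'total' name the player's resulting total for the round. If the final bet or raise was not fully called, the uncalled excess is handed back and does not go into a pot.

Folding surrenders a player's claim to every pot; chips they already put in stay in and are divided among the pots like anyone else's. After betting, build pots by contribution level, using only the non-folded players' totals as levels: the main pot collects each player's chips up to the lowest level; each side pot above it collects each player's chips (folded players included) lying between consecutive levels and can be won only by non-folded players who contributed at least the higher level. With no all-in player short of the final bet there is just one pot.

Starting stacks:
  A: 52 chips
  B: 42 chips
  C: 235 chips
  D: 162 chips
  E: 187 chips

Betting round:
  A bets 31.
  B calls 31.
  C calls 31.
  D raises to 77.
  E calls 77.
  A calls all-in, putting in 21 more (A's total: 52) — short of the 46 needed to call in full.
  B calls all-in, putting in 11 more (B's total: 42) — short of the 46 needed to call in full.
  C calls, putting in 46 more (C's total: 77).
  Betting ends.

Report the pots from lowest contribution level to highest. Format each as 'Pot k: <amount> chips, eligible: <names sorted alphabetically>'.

Contributions: A=52, B=42, C=77, D=77, E=77
Pot levels (distinct totals of non-folded players): 42, 52, 77
Layer 1-42: 42 each from A, B, C, D, E = 42*5 = 210 chips; eligible A, B, C, D, E
Layer 43-52: 10 each from A, C, D, E = 10*4 = 40 chips; eligible A, C, D, E
Layer 53-77: 25 each from C, D, E = 25*3 = 75 chips; eligible C, D, E

Pot 1: 210 chips, eligible: A, B, C, D, E
Pot 2: 40 chips, eligible: A, C, D, E
Pot 3: 75 chips, eligible: C, D, E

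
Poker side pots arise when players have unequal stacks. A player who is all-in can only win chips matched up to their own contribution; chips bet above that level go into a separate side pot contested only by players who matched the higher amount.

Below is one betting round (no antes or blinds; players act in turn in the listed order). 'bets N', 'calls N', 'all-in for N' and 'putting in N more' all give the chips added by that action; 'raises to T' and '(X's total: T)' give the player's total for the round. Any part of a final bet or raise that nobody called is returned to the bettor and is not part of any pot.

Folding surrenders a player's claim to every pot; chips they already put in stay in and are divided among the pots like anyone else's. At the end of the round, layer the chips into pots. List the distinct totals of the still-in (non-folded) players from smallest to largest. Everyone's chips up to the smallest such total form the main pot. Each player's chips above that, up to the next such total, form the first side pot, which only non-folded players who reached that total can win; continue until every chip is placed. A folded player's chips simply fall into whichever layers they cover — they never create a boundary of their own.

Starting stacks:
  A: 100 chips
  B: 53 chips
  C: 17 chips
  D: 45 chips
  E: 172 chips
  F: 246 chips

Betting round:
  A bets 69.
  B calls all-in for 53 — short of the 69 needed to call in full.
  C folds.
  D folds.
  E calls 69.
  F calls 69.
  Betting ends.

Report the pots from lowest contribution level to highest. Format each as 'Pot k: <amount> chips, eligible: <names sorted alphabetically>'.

Pot 1: 212 chips, eligible: A, B, E, F
Pot 2: 48 chips, eligible: A, E, F

Derivation:
Contributions: A=69, B=53, E=69, F=69
Folded: C, D
Pot levels (distinct totals of non-folded players): 53, 69
Layer 1-53: 53 each from A, B, E, F = 53*4 = 212 chips; eligible A, B, E, F
Layer 54-69: 16 each from A, E, F = 16*3 = 48 chips; eligible A, E, F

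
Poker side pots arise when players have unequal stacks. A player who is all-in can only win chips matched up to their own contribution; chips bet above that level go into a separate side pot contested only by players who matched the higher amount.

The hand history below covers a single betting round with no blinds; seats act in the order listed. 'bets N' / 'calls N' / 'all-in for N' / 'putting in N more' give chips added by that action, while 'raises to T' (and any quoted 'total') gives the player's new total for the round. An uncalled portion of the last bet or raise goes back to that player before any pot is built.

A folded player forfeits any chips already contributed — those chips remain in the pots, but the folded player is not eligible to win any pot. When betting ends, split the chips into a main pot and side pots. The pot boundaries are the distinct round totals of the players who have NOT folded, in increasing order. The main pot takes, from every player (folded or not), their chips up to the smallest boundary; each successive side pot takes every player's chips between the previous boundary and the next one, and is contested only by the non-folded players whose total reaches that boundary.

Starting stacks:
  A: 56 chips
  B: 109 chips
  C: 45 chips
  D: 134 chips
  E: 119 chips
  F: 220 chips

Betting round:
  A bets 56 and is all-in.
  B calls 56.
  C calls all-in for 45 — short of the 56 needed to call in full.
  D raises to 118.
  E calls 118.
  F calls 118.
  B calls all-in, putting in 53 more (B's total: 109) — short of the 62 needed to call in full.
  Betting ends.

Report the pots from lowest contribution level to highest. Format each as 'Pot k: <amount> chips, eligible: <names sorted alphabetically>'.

Contributions: A=56, B=109, C=45, D=118, E=118, F=118
Pot levels (distinct totals of non-folded players): 45, 56, 109, 118
Layer 1-45: 45 each from A, B, C, D, E, F = 45*6 = 270 chips; eligible A, B, C, D, E, F
Layer 46-56: 11 each from A, B, D, E, F = 11*5 = 55 chips; eligible A, B, D, E, F
Layer 57-109: 53 each from B, D, E, F = 53*4 = 212 chips; eligible B, D, E, F
Layer 110-118: 9 each from D, E, F = 9*3 = 27 chips; eligible D, E, F

Pot 1: 270 chips, eligible: A, B, C, D, E, F
Pot 2: 55 chips, eligible: A, B, D, E, F
Pot 3: 212 chips, eligible: B, D, E, F
Pot 4: 27 chips, eligible: D, E, F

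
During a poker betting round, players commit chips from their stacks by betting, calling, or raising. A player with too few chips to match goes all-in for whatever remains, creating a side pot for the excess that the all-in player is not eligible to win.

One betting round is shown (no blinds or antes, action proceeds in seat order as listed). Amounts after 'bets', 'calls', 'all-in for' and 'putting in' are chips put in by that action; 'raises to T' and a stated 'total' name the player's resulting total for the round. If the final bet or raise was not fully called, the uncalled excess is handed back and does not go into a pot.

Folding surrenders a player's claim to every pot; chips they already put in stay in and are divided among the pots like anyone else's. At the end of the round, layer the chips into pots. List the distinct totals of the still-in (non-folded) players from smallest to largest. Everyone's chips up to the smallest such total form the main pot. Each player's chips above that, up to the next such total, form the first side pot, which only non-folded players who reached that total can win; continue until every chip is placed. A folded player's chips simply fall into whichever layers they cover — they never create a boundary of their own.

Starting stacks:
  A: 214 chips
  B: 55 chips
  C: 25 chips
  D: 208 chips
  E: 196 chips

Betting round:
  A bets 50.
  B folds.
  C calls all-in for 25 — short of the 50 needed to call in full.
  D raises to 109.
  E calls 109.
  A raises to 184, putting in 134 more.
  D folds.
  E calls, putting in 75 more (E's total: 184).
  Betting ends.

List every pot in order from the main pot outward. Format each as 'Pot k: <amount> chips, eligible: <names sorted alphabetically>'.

Pot 1: 100 chips, eligible: A, C, E
Pot 2: 402 chips, eligible: A, E

Derivation:
Contributions: A=184, C=25, D=109, E=184
Folded: B, D
Pot levels (distinct totals of non-folded players): 25, 184
Layer 1-25: 25 each from A, C, D, E = 25*4 = 100 chips; eligible A, C, E
Layer 26-184: A 159 + D 84 + E 159 = 402 chips; eligible A, E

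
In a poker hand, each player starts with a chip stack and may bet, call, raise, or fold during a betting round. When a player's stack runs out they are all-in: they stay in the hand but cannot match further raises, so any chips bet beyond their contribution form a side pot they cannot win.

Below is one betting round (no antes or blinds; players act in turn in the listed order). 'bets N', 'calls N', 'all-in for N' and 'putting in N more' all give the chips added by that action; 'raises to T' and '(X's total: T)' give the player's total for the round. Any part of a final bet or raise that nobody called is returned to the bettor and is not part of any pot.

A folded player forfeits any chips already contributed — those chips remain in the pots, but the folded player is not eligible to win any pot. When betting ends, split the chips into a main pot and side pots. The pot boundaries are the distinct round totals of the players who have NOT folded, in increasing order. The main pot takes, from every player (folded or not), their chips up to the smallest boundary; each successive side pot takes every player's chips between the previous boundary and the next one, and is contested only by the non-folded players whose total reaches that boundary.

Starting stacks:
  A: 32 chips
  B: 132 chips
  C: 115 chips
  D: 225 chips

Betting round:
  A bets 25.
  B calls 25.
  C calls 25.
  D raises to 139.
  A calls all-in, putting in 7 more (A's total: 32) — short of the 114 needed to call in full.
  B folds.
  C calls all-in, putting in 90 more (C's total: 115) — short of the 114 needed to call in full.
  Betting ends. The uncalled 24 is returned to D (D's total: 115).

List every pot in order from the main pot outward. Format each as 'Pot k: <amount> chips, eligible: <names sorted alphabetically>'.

Contributions (after 24 returned to D): A=32, B=25, C=115, D=115
Folded: B
Pot levels (distinct totals of non-folded players): 32, 115
Layer 1-32: A 32 + B 25 + C 32 + D 32 = 121 chips; eligible A, C, D
Layer 33-115: 83 each from C, D = 83*2 = 166 chips; eligible C, D

Pot 1: 121 chips, eligible: A, C, D
Pot 2: 166 chips, eligible: C, D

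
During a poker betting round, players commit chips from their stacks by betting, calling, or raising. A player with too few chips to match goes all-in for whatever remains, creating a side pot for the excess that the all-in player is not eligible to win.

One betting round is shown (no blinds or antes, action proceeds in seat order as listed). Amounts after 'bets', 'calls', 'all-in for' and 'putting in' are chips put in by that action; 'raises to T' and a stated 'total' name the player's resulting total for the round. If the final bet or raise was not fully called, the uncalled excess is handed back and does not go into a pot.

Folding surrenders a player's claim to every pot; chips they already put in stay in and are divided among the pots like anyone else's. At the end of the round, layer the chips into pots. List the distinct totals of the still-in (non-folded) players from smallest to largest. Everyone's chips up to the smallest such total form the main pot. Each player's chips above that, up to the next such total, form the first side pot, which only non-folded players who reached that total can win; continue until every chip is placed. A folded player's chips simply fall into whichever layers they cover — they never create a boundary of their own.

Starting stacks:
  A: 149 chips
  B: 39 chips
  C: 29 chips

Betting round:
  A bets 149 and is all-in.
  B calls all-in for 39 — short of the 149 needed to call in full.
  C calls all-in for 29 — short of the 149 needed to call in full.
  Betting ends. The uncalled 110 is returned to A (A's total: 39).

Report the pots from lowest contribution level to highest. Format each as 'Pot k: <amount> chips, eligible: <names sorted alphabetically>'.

Pot 1: 87 chips, eligible: A, B, C
Pot 2: 20 chips, eligible: A, B

Derivation:
Contributions (after 110 returned to A): A=39, B=39, C=29
Pot levels (distinct totals of non-folded players): 29, 39
Layer 1-29: 29 each from A, B, C = 29*3 = 87 chips; eligible A, B, C
Layer 30-39: 10 each from A, B = 10*2 = 20 chips; eligible A, B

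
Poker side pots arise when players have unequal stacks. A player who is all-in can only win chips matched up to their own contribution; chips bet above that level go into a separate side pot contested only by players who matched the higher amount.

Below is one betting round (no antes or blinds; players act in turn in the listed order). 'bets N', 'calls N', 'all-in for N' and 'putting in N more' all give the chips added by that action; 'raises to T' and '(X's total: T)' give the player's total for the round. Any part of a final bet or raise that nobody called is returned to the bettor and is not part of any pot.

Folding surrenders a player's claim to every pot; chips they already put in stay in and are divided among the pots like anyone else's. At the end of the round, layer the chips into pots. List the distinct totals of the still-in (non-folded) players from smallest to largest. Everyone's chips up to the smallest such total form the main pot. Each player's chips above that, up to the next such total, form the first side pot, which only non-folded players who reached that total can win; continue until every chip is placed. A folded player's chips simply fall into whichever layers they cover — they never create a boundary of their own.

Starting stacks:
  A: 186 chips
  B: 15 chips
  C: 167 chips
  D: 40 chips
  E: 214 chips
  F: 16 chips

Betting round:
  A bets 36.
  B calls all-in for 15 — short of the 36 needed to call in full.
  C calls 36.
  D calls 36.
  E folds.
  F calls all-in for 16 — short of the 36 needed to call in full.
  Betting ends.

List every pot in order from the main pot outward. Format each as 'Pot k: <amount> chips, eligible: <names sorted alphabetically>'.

Contributions: A=36, B=15, C=36, D=36, F=16
Folded: E
Pot levels (distinct totals of non-folded players): 15, 16, 36
Layer 1-15: 15 each from A, B, C, D, F = 15*5 = 75 chips; eligible A, B, C, D, F
Layer 16-16: 1 each from A, C, D, F = 1*4 = 4 chips; eligible A, C, D, F
Layer 17-36: 20 each from A, C, D = 20*3 = 60 chips; eligible A, C, D

Pot 1: 75 chips, eligible: A, B, C, D, F
Pot 2: 4 chips, eligible: A, C, D, F
Pot 3: 60 chips, eligible: A, C, D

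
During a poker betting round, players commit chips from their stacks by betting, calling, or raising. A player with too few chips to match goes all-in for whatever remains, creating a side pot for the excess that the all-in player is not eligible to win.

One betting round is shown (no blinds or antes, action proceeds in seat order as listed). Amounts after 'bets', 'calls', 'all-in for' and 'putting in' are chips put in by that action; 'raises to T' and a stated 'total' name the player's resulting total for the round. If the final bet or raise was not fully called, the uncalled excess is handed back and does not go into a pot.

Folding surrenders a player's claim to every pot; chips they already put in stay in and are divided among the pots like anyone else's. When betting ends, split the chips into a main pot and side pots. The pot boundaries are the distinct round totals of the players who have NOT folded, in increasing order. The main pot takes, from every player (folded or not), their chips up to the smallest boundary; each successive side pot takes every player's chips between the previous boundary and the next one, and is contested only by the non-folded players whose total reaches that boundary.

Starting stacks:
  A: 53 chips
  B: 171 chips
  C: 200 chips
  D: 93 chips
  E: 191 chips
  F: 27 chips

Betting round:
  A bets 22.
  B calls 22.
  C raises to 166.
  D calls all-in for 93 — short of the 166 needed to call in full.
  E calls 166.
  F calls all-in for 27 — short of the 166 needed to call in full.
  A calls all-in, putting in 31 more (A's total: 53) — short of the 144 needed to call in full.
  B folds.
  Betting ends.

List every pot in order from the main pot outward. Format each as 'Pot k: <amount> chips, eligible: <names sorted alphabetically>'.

Contributions: A=53, B=22, C=166, D=93, E=166, F=27
Folded: B
Pot levels (distinct totals of non-folded players): 27, 53, 93, 166
Layer 1-27: A 27 + B 22 + C 27 + D 27 + E 27 + F 27 = 157 chips; eligible A, C, D, E, F
Layer 28-53: 26 each from A, C, D, E = 26*4 = 104 chips; eligible A, C, D, E
Layer 54-93: 40 each from C, D, E = 40*3 = 120 chips; eligible C, D, E
Layer 94-166: 73 each from C, E = 73*2 = 146 chips; eligible C, E

Pot 1: 157 chips, eligible: A, C, D, E, F
Pot 2: 104 chips, eligible: A, C, D, E
Pot 3: 120 chips, eligible: C, D, E
Pot 4: 146 chips, eligible: C, E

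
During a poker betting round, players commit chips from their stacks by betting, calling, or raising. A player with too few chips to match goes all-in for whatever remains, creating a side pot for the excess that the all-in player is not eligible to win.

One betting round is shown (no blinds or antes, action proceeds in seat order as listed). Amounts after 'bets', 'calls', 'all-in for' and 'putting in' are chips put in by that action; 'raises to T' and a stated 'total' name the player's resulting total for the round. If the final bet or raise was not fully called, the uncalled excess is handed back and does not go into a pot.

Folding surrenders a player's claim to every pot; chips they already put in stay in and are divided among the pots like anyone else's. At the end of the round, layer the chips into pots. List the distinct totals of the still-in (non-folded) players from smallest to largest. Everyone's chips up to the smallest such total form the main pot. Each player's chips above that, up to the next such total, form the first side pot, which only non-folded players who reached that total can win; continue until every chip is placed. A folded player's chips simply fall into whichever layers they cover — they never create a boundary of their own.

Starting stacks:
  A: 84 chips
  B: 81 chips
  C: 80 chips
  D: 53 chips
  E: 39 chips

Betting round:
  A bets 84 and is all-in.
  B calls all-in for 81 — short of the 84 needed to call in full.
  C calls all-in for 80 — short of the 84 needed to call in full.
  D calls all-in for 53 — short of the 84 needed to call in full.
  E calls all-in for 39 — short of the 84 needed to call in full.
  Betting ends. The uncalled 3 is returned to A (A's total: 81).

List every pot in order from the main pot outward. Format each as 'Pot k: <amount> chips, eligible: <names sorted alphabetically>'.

Contributions (after 3 returned to A): A=81, B=81, C=80, D=53, E=39
Pot levels (distinct totals of non-folded players): 39, 53, 80, 81
Layer 1-39: 39 each from A, B, C, D, E = 39*5 = 195 chips; eligible A, B, C, D, E
Layer 40-53: 14 each from A, B, C, D = 14*4 = 56 chips; eligible A, B, C, D
Layer 54-80: 27 each from A, B, C = 27*3 = 81 chips; eligible A, B, C
Layer 81-81: 1 each from A, B = 1*2 = 2 chips; eligible A, B

Pot 1: 195 chips, eligible: A, B, C, D, E
Pot 2: 56 chips, eligible: A, B, C, D
Pot 3: 81 chips, eligible: A, B, C
Pot 4: 2 chips, eligible: A, B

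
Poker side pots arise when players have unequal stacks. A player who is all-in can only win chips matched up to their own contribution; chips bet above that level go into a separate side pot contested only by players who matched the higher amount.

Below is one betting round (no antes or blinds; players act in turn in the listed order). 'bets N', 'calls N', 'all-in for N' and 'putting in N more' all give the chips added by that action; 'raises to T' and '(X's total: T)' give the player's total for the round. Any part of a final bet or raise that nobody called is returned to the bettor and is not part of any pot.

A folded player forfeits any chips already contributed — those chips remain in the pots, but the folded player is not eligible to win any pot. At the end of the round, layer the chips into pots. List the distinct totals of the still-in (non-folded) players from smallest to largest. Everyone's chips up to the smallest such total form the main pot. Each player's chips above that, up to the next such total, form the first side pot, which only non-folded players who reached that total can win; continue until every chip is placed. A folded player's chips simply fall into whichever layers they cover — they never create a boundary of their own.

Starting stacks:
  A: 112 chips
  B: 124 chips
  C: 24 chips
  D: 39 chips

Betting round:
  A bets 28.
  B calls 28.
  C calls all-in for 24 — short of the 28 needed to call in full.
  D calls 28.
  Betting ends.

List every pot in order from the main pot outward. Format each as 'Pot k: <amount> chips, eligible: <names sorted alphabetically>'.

Contributions: A=28, B=28, C=24, D=28
Pot levels (distinct totals of non-folded players): 24, 28
Layer 1-24: 24 each from A, B, C, D = 24*4 = 96 chips; eligible A, B, C, D
Layer 25-28: 4 each from A, B, D = 4*3 = 12 chips; eligible A, B, D

Pot 1: 96 chips, eligible: A, B, C, D
Pot 2: 12 chips, eligible: A, B, D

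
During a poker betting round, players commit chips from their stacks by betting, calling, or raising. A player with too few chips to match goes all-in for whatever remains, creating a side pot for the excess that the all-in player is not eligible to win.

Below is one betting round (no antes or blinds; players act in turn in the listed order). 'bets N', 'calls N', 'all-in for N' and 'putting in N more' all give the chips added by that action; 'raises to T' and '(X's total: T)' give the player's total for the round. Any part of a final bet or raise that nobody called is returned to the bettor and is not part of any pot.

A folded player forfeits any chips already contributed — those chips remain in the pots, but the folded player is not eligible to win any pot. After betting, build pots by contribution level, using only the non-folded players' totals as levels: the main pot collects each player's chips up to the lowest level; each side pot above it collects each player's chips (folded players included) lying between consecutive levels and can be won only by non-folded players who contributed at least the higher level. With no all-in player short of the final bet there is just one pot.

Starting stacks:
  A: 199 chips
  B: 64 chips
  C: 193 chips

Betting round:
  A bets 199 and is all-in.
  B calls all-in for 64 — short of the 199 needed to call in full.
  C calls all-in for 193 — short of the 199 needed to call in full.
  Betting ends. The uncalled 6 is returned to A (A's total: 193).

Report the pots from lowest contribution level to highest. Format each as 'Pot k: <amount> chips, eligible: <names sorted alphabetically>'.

Pot 1: 192 chips, eligible: A, B, C
Pot 2: 258 chips, eligible: A, C

Derivation:
Contributions (after 6 returned to A): A=193, B=64, C=193
Pot levels (distinct totals of non-folded players): 64, 193
Layer 1-64: 64 each from A, B, C = 64*3 = 192 chips; eligible A, B, C
Layer 65-193: 129 each from A, C = 129*2 = 258 chips; eligible A, C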